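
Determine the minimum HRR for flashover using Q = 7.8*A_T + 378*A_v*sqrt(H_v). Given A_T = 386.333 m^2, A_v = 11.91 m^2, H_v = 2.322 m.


7.8*A_T = 3013.4
sqrt(H_v) = 1.5238
378*A_v*sqrt(H_v) = 6860.2
Q = 3013.4 + 6860.2 = 9873.6 kW

9873.6 kW


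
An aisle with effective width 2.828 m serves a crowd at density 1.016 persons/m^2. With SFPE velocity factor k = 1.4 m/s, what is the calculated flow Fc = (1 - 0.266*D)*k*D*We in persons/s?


1 - 0.266*D = 1 - 0.266*1.016 = 0.72974
Fs = 0.72974 * 1.4 * 1.016 = 1.0380 persons/(s*m)
Fc = 1.0380 * 2.828 = 2.9354 persons/s

2.9354 persons/s


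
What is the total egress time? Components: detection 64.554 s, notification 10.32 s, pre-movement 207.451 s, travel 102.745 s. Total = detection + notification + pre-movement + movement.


Total = 64.554 + 10.32 + 207.451 + 102.745 = 385.07 s

385.07 s


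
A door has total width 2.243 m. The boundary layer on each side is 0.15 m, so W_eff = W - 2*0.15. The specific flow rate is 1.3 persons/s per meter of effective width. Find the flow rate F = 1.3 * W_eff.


W_eff = 2.243 - 0.30 = 1.943 m
F = 1.3 * 1.943 = 2.5259 persons/s

2.5259 persons/s


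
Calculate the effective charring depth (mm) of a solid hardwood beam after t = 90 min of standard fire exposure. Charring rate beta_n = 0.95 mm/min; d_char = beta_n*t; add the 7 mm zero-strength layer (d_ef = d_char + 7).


d_char = 0.95 * 90 = 85.5 mm
d_ef = 85.5 + 1.0*7 = 92.5 mm

92.5 mm


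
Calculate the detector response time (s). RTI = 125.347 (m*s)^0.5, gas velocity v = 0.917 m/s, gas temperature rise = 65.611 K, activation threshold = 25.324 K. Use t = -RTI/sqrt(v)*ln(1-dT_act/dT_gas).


dT_act/dT_gas = 0.38597
ln(1 - 0.38597) = -0.48771
t = -125.347 / sqrt(0.917) * -0.48771 = 63.840 s

63.840 s


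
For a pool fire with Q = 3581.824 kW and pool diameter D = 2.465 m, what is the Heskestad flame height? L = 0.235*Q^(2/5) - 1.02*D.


Q^(2/5) = 26.402
0.235 * Q^(2/5) = 6.2045
1.02 * D = 2.5143
L = 3.6902 m

3.6902 m


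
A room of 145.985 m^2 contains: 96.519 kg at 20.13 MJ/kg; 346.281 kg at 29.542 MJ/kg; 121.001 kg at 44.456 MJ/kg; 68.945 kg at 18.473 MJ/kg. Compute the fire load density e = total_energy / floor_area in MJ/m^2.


Total energy = 96.519*20.13 + 346.281*29.542 + 121.001*44.456 + 68.945*18.473
= 1942.927 + 10229.83 + 5379.220 + 1273.621
= 18825.60 MJ
e = 18825.60 / 145.985 = 128.96 MJ/m^2

128.96 MJ/m^2


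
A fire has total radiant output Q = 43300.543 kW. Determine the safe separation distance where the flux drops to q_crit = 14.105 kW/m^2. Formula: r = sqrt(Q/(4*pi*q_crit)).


4*pi*q_crit = 177.25
Q/(4*pi*q_crit) = 244.29
r = sqrt(244.29) = 15.630 m

15.630 m


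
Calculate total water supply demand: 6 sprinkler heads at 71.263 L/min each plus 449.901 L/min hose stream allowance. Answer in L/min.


Sprinkler demand = 6 * 71.263 = 427.578 L/min
Total = 427.578 + 449.901 = 877.479 L/min

877.479 L/min


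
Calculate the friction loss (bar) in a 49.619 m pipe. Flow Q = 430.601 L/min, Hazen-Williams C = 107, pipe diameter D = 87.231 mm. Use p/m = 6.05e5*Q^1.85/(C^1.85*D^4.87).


Q^1.85 = 74652
C^1.85 = 5680.2
D^4.87 = 2.8253e+09
p/m = 0.0028143 bar/m
p_total = 0.0028143 * 49.619 = 0.13964 bar

0.13964 bar


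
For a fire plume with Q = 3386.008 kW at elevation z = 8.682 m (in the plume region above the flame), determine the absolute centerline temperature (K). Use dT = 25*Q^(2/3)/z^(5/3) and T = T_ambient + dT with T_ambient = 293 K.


Q^(2/3) = 225.49
z^(5/3) = 36.675
dT = 25 * 225.49 / 36.675 = 153.71 K
T = 293 + 153.71 = 446.71 K

446.71 K


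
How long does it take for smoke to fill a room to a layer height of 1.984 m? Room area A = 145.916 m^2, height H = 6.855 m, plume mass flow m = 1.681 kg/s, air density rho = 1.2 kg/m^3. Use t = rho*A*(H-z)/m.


H - z = 4.871 m
t = 1.2 * 145.916 * 4.871 / 1.681 = 507.38 s

507.38 s


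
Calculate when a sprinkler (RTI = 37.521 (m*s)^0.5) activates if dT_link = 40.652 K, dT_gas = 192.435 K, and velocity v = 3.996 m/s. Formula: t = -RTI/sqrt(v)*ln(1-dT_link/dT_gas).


dT_link/dT_gas = 0.21125
ln(1 - 0.21125) = -0.23731
t = -37.521 / sqrt(3.996) * -0.23731 = 4.4542 s

4.4542 s


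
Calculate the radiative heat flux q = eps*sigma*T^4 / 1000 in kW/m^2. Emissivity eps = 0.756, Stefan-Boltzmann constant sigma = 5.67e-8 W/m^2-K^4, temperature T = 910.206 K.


T^4 = 6.8637e+11
q = 0.756 * 5.67e-8 * 6.8637e+11 / 1000 = 29.421 kW/m^2

29.421 kW/m^2


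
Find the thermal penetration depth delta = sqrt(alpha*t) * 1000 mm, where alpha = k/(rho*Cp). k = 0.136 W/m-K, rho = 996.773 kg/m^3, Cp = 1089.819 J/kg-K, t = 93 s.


alpha = 0.136 / (996.773 * 1089.819) = 1.2520e-07 m^2/s
alpha * t = 1.1643e-05
delta = sqrt(1.1643e-05) * 1000 = 3.4122 mm

3.4122 mm


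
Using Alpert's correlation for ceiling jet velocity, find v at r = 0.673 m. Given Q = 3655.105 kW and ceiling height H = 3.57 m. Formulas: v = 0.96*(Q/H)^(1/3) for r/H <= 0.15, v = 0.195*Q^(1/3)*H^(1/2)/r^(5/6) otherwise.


r/H = 0.673 / 3.57 = 0.18852
r/H > 0.15, so v = 0.195*Q^(1/3)*H^(1/2)/r^(5/6)
Q^(1/3) = 15.404
H^(1/2) = 1.8894
r^(5/6) = 0.71892
v = 0.195 * 15.404 * 1.8894 / 0.71892 = 7.8945 m/s

7.8945 m/s


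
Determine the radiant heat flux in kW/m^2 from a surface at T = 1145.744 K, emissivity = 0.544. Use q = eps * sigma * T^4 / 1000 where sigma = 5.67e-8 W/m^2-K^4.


T^4 = 1.7233e+12
q = 0.544 * 5.67e-8 * 1.7233e+12 / 1000 = 53.154 kW/m^2

53.154 kW/m^2


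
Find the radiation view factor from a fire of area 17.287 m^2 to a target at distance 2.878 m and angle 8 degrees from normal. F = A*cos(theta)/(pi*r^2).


cos(8 deg) = 0.99027
pi*r^2 = 26.021
F = 17.287 * 0.99027 / 26.021 = 0.65787

0.65787


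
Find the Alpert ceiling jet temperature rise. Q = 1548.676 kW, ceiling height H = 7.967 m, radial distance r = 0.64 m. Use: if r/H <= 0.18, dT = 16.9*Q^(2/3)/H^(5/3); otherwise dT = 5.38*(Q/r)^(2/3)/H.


r/H = 0.64 / 7.967 = 0.080331
r/H <= 0.18, so dT = 16.9*Q^(2/3)/H^(5/3)
Q^(2/3) = 133.86
H^(5/3) = 31.780
dT = 16.9 * 133.86 / 31.780 = 71.182 K

71.182 K


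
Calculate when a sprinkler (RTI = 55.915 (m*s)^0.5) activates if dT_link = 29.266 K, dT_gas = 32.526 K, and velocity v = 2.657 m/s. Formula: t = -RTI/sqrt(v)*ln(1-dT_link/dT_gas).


dT_link/dT_gas = 0.89977
ln(1 - 0.89977) = -2.3003
t = -55.915 / sqrt(2.657) * -2.3003 = 78.908 s

78.908 s


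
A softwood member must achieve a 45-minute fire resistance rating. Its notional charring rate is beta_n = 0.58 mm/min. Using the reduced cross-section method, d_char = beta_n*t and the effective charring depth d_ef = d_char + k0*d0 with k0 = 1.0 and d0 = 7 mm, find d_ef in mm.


d_char = 0.58 * 45 = 26.1 mm
d_ef = 26.1 + 1.0*7 = 33.1 mm

33.1 mm


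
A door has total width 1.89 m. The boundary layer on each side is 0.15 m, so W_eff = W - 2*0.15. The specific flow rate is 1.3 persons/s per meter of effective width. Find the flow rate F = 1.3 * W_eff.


W_eff = 1.89 - 0.30 = 1.59 m
F = 1.3 * 1.59 = 2.067 persons/s

2.067 persons/s


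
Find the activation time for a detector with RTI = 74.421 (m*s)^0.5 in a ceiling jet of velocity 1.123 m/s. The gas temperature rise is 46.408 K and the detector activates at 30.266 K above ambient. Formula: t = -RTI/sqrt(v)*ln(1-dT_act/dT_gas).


dT_act/dT_gas = 0.65217
ln(1 - 0.65217) = -1.0560
t = -74.421 / sqrt(1.123) * -1.0560 = 74.163 s

74.163 s


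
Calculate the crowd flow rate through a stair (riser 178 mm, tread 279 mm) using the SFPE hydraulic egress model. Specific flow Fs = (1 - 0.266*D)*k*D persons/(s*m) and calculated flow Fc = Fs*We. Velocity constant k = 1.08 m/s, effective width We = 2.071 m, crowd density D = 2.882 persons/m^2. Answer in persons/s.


1 - 0.266*D = 1 - 0.266*2.882 = 0.23339
Fs = 0.23339 * 1.08 * 2.882 = 0.72643 persons/(s*m)
Fc = 0.72643 * 2.071 = 1.5044 persons/s

1.5044 persons/s


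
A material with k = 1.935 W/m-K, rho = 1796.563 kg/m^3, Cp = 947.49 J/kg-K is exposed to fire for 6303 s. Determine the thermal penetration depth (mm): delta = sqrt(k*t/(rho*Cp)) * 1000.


alpha = 1.935 / (1796.563 * 947.49) = 1.1367e-06 m^2/s
alpha * t = 0.0071649
delta = sqrt(0.0071649) * 1000 = 84.646 mm

84.646 mm


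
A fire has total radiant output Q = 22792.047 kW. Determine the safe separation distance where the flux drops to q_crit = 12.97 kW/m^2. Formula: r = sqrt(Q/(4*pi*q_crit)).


4*pi*q_crit = 162.99
Q/(4*pi*q_crit) = 139.84
r = sqrt(139.84) = 11.825 m

11.825 m


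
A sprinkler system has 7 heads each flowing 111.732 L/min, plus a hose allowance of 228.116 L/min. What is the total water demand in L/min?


Sprinkler demand = 7 * 111.732 = 782.124 L/min
Total = 782.124 + 228.116 = 1010.24 L/min

1010.24 L/min


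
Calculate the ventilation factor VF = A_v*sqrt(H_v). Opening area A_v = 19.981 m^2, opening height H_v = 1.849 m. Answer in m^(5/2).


sqrt(H_v) = 1.3598
VF = 19.981 * 1.3598 = 27.170 m^(5/2)

27.170 m^(5/2)


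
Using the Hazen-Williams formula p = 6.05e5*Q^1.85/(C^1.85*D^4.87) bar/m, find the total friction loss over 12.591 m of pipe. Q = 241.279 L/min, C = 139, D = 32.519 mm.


Q^1.85 = 25566
C^1.85 = 9216.7
D^4.87 = 2.3126e+07
p/m = 0.072566 bar/m
p_total = 0.072566 * 12.591 = 0.91367 bar

0.91367 bar


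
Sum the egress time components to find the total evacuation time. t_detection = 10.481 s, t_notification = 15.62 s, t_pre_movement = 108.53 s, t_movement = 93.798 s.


Total = 10.481 + 15.62 + 108.53 + 93.798 = 228.429 s

228.429 s


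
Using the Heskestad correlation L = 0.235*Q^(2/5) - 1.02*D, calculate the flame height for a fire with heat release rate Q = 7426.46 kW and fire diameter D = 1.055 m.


Q^(2/5) = 35.344
0.235 * Q^(2/5) = 8.3058
1.02 * D = 1.0761
L = 7.2297 m

7.2297 m


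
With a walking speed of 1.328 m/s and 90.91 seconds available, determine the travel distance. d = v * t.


d = 1.328 * 90.91 = 120.73 m

120.73 m


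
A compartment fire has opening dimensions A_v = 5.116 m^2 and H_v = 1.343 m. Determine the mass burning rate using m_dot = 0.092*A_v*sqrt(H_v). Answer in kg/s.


sqrt(H_v) = 1.1589
m_dot = 0.092 * 5.116 * 1.1589 = 0.54545 kg/s

0.54545 kg/s


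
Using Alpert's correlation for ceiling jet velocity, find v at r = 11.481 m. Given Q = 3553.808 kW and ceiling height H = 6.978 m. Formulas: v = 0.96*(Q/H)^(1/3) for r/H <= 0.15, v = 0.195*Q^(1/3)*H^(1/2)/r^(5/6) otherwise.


r/H = 11.481 / 6.978 = 1.6453
r/H > 0.15, so v = 0.195*Q^(1/3)*H^(1/2)/r^(5/6)
Q^(1/3) = 15.260
H^(1/2) = 2.6416
r^(5/6) = 7.6439
v = 0.195 * 15.260 * 2.6416 / 7.6439 = 1.0284 m/s

1.0284 m/s


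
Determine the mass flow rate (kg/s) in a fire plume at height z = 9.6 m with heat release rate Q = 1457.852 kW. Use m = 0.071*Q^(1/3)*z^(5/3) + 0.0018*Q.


Q^(1/3) = 11.339
z^(5/3) = 43.363
First term = 0.071 * 11.339 * 43.363 = 34.910
Second term = 0.0018 * 1457.852 = 2.6241
m = 37.534 kg/s

37.534 kg/s


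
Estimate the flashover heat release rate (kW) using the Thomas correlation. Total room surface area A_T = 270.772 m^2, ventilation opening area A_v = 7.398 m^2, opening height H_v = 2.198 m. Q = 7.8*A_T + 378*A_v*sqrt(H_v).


7.8*A_T = 2112.0
sqrt(H_v) = 1.4826
378*A_v*sqrt(H_v) = 4145.9
Q = 2112.0 + 4145.9 = 6257.9 kW

6257.9 kW


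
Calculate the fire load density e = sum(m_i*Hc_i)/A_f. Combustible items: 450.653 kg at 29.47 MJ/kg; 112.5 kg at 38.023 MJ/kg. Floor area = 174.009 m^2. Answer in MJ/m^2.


Total energy = 450.653*29.47 + 112.5*38.023
= 13280.74 + 4277.588
= 17558.33 MJ
e = 17558.33 / 174.009 = 100.90 MJ/m^2

100.90 MJ/m^2


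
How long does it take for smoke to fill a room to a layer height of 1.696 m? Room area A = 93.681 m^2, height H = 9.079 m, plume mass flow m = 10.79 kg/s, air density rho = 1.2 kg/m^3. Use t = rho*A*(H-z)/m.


H - z = 7.383 m
t = 1.2 * 93.681 * 7.383 / 10.79 = 76.921 s

76.921 s


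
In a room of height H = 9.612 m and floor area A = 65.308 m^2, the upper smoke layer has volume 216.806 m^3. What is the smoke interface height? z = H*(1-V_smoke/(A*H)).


V/(A*H) = 0.34538
1 - 0.34538 = 0.65462
z = 9.612 * 0.65462 = 6.2923 m

6.2923 m


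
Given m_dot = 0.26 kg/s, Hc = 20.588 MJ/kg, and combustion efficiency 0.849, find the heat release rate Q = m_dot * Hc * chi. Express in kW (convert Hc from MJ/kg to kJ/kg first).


Hc = 20.588 MJ/kg = 20.588 * 1000 kJ/kg = 20588 kJ/kg
Q = 0.26 kg/s * 20588 kJ/kg * 0.849 = 4544.6 kW

4544.6 kW


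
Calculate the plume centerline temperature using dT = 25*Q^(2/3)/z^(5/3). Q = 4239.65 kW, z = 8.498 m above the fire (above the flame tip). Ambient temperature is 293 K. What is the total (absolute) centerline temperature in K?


Q^(2/3) = 261.95
z^(5/3) = 35.388
dT = 25 * 261.95 / 35.388 = 185.05 K
T = 293 + 185.05 = 478.05 K

478.05 K


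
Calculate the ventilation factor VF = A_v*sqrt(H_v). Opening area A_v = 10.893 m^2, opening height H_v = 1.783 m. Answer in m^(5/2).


sqrt(H_v) = 1.3353
VF = 10.893 * 1.3353 = 14.545 m^(5/2)

14.545 m^(5/2)


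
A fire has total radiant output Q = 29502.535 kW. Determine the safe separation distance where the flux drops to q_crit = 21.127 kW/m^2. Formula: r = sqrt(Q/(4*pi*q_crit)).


4*pi*q_crit = 265.49
Q/(4*pi*q_crit) = 111.12
r = sqrt(111.12) = 10.542 m

10.542 m


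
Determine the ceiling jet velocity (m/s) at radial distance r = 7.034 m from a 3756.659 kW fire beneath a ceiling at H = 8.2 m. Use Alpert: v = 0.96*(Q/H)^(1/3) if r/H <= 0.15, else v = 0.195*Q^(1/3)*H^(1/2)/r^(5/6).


r/H = 7.034 / 8.2 = 0.85780
r/H > 0.15, so v = 0.195*Q^(1/3)*H^(1/2)/r^(5/6)
Q^(1/3) = 15.545
H^(1/2) = 2.8636
r^(5/6) = 5.0816
v = 0.195 * 15.545 * 2.8636 / 5.0816 = 1.7082 m/s

1.7082 m/s


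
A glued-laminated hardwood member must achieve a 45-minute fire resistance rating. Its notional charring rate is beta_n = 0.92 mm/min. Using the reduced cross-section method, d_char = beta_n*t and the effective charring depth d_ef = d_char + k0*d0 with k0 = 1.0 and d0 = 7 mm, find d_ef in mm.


d_char = 0.92 * 45 = 41.4 mm
d_ef = 41.4 + 1.0*7 = 48.4 mm

48.4 mm


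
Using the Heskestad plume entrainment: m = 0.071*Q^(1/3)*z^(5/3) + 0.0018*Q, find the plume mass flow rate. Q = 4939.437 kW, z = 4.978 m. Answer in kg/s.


Q^(1/3) = 17.030
z^(5/3) = 14.513
First term = 0.071 * 17.030 * 14.513 = 17.549
Second term = 0.0018 * 4939.437 = 8.8910
m = 26.440 kg/s

26.440 kg/s


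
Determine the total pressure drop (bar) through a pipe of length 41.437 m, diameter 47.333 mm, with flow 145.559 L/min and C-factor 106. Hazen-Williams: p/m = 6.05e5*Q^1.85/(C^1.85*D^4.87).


Q^1.85 = 10037
C^1.85 = 5582.3
D^4.87 = 1.4390e+08
p/m = 0.0075598 bar/m
p_total = 0.0075598 * 41.437 = 0.31326 bar

0.31326 bar


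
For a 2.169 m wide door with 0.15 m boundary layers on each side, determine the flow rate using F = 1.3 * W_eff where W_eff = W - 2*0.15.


W_eff = 2.169 - 0.30 = 1.869 m
F = 1.3 * 1.869 = 2.4297 persons/s

2.4297 persons/s


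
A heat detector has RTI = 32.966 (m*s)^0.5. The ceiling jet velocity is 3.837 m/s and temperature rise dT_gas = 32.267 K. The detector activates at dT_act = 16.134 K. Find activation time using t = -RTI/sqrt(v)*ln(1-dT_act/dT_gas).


dT_act/dT_gas = 0.50002
ln(1 - 0.50002) = -0.69318
t = -32.966 / sqrt(3.837) * -0.69318 = 11.666 s

11.666 s


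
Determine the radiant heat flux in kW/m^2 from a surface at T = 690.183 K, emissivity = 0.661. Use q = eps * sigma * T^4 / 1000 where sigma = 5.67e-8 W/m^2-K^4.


T^4 = 2.2691e+11
q = 0.661 * 5.67e-8 * 2.2691e+11 / 1000 = 8.5044 kW/m^2

8.5044 kW/m^2


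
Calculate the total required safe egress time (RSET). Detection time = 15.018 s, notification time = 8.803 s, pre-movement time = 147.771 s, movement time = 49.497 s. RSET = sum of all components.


Total = 15.018 + 8.803 + 147.771 + 49.497 = 221.089 s

221.089 s


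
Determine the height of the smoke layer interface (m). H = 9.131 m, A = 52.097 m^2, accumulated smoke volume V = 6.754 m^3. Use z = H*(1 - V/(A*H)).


V/(A*H) = 0.014198
1 - 0.014198 = 0.98580
z = 9.131 * 0.98580 = 9.0014 m

9.0014 m


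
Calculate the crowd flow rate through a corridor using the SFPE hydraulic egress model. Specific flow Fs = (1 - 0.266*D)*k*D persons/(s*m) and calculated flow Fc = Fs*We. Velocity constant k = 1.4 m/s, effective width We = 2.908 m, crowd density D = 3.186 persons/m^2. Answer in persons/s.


1 - 0.266*D = 1 - 0.266*3.186 = 0.15252
Fs = 0.15252 * 1.4 * 3.186 = 0.68032 persons/(s*m)
Fc = 0.68032 * 2.908 = 1.9784 persons/s

1.9784 persons/s


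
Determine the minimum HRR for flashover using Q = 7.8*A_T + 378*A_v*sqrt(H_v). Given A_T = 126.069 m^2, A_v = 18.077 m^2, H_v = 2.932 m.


7.8*A_T = 983.34
sqrt(H_v) = 1.7123
378*A_v*sqrt(H_v) = 11700
Q = 983.34 + 11700 = 12684 kW

12684 kW


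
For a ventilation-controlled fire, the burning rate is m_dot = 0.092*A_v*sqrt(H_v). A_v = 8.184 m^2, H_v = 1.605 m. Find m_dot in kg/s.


sqrt(H_v) = 1.2669
m_dot = 0.092 * 8.184 * 1.2669 = 0.95387 kg/s

0.95387 kg/s


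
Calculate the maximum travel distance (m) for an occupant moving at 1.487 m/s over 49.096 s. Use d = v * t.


d = 1.487 * 49.096 = 73.006 m

73.006 m


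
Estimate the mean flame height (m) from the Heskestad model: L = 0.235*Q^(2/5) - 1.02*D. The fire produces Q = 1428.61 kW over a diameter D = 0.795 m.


Q^(2/5) = 18.280
0.235 * Q^(2/5) = 4.2957
1.02 * D = 0.81090
L = 3.4848 m

3.4848 m


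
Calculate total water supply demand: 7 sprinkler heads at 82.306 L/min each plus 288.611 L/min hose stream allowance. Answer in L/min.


Sprinkler demand = 7 * 82.306 = 576.142 L/min
Total = 576.142 + 288.611 = 864.753 L/min

864.753 L/min


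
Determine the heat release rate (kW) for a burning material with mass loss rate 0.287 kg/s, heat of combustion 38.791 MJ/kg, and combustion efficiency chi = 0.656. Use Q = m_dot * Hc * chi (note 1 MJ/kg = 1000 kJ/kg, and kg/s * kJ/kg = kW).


Hc = 38.791 MJ/kg = 38.791 * 1000 kJ/kg = 38791 kJ/kg
Q = 0.287 kg/s * 38791 kJ/kg * 0.656 = 7303.3 kW

7303.3 kW


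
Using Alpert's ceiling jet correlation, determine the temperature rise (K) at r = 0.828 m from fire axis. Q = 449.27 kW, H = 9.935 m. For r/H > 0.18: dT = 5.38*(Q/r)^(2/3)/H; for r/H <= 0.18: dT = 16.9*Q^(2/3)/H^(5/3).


r/H = 0.828 / 9.935 = 0.083342
r/H <= 0.18, so dT = 16.9*Q^(2/3)/H^(5/3)
Q^(2/3) = 58.659
H^(5/3) = 45.914
dT = 16.9 * 58.659 / 45.914 = 21.591 K

21.591 K


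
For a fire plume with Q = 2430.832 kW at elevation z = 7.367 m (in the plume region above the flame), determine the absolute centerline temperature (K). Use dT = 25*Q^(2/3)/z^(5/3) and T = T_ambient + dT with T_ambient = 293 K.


Q^(2/3) = 180.79
z^(5/3) = 27.892
dT = 25 * 180.79 / 27.892 = 162.04 K
T = 293 + 162.04 = 455.04 K

455.04 K


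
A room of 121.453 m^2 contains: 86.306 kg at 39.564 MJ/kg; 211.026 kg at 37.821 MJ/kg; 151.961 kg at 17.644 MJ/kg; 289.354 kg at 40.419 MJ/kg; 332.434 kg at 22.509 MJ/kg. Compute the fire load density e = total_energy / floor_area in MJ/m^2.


Total energy = 86.306*39.564 + 211.026*37.821 + 151.961*17.644 + 289.354*40.419 + 332.434*22.509
= 3414.611 + 7981.214 + 2681.200 + 11695.40 + 7482.757
= 33255.18 MJ
e = 33255.18 / 121.453 = 273.81 MJ/m^2

273.81 MJ/m^2


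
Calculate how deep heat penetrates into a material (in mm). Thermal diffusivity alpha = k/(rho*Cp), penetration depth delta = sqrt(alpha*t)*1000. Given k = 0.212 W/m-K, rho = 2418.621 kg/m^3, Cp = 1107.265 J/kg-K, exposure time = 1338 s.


alpha = 0.212 / (2418.621 * 1107.265) = 7.9162e-08 m^2/s
alpha * t = 0.00010592
delta = sqrt(0.00010592) * 1000 = 10.292 mm

10.292 mm


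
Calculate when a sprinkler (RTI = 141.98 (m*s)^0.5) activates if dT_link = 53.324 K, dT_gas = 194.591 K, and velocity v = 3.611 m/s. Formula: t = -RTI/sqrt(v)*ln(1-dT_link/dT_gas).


dT_link/dT_gas = 0.27403
ln(1 - 0.27403) = -0.32025
t = -141.98 / sqrt(3.611) * -0.32025 = 23.928 s

23.928 s


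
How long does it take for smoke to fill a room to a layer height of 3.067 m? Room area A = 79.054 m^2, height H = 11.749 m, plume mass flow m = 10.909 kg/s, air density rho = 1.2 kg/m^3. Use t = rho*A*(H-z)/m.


H - z = 8.682 m
t = 1.2 * 79.054 * 8.682 / 10.909 = 75.499 s

75.499 s


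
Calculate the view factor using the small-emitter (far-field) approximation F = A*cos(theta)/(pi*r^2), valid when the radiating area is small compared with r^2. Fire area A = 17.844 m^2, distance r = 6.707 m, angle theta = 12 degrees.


cos(12 deg) = 0.97815
pi*r^2 = 141.32
F = 17.844 * 0.97815 / 141.32 = 0.12351

0.12351


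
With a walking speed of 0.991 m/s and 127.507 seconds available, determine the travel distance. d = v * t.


d = 0.991 * 127.507 = 126.36 m

126.36 m


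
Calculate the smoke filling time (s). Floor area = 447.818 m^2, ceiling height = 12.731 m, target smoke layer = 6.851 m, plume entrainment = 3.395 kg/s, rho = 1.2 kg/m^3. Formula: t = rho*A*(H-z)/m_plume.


H - z = 5.88 m
t = 1.2 * 447.818 * 5.88 / 3.395 = 930.72 s

930.72 s


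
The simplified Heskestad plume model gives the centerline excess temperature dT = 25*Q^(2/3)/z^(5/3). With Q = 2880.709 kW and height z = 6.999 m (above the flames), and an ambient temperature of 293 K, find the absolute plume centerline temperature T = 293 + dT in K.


Q^(2/3) = 202.46
z^(5/3) = 25.609
dT = 25 * 202.46 / 25.609 = 197.64 K
T = 293 + 197.64 = 490.64 K

490.64 K


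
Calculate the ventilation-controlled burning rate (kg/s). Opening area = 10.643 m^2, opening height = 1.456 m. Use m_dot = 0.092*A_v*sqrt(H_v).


sqrt(H_v) = 1.2066
m_dot = 0.092 * 10.643 * 1.2066 = 1.1815 kg/s

1.1815 kg/s


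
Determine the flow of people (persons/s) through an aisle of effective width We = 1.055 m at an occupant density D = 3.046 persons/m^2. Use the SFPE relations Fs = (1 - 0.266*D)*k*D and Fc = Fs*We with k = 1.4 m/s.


1 - 0.266*D = 1 - 0.266*3.046 = 0.18976
Fs = 0.18976 * 1.4 * 3.046 = 0.80923 persons/(s*m)
Fc = 0.80923 * 1.055 = 0.85374 persons/s

0.85374 persons/s


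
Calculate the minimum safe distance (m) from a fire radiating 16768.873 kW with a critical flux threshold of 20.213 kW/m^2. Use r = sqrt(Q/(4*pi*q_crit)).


4*pi*q_crit = 254.00
Q/(4*pi*q_crit) = 66.018
r = sqrt(66.018) = 8.1252 m

8.1252 m


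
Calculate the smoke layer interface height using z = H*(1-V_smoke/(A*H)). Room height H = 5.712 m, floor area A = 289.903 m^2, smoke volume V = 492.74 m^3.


V/(A*H) = 0.29756
1 - 0.29756 = 0.70244
z = 5.712 * 0.70244 = 4.0123 m

4.0123 m


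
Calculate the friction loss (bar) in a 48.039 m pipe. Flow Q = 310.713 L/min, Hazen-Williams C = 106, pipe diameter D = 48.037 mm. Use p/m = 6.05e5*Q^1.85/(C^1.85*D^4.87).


Q^1.85 = 40819
C^1.85 = 5582.3
D^4.87 = 1.5462e+08
p/m = 0.028611 bar/m
p_total = 0.028611 * 48.039 = 1.3744 bar

1.3744 bar


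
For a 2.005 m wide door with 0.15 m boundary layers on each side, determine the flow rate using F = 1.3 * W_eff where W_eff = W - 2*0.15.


W_eff = 2.005 - 0.30 = 1.705 m
F = 1.3 * 1.705 = 2.2165 persons/s

2.2165 persons/s


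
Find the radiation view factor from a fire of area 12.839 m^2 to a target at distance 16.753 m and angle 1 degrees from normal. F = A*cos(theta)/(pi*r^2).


cos(1 deg) = 0.99985
pi*r^2 = 881.73
F = 12.839 * 0.99985 / 881.73 = 0.014559

0.014559


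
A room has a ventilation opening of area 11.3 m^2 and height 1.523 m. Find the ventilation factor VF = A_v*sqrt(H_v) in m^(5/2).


sqrt(H_v) = 1.2341
VF = 11.3 * 1.2341 = 13.945 m^(5/2)

13.945 m^(5/2)


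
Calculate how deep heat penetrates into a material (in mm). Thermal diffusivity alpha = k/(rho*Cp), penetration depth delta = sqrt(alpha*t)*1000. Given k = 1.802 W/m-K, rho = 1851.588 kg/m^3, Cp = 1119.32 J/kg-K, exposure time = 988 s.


alpha = 1.802 / (1851.588 * 1119.32) = 8.6947e-07 m^2/s
alpha * t = 0.00085904
delta = sqrt(0.00085904) * 1000 = 29.309 mm

29.309 mm


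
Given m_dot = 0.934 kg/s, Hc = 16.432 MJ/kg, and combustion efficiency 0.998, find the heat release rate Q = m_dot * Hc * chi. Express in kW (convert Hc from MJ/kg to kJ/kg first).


Hc = 16.432 MJ/kg = 16.432 * 1000 kJ/kg = 16432 kJ/kg
Q = 0.934 kg/s * 16432 kJ/kg * 0.998 = 15317 kW

15317 kW


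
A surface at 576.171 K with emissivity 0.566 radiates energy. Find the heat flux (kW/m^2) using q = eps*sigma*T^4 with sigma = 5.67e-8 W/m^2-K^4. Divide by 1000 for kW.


T^4 = 1.1021e+11
q = 0.566 * 5.67e-8 * 1.1021e+11 / 1000 = 3.5368 kW/m^2

3.5368 kW/m^2


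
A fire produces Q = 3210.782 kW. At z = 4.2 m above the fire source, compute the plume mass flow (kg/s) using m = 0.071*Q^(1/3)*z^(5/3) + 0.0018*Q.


Q^(1/3) = 14.753
z^(5/3) = 10.933
First term = 0.071 * 14.753 * 10.933 = 11.452
Second term = 0.0018 * 3210.782 = 5.7794
m = 17.231 kg/s

17.231 kg/s


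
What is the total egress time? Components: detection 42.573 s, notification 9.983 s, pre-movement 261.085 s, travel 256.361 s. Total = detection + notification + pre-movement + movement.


Total = 42.573 + 9.983 + 261.085 + 256.361 = 570.002 s

570.002 s


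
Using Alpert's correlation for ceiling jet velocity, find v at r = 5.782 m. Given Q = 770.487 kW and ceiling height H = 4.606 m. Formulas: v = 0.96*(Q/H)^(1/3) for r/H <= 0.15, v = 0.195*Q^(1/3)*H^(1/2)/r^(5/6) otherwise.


r/H = 5.782 / 4.606 = 1.2553
r/H > 0.15, so v = 0.195*Q^(1/3)*H^(1/2)/r^(5/6)
Q^(1/3) = 9.1676
H^(1/2) = 2.1462
r^(5/6) = 4.3158
v = 0.195 * 9.1676 * 2.1462 / 4.3158 = 0.88897 m/s

0.88897 m/s


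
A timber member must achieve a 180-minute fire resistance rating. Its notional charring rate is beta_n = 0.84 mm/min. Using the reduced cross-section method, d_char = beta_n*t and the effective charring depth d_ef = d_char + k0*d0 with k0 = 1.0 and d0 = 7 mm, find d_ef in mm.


d_char = 0.84 * 180 = 151.2 mm
d_ef = 151.2 + 1.0*7 = 158.2 mm

158.2 mm


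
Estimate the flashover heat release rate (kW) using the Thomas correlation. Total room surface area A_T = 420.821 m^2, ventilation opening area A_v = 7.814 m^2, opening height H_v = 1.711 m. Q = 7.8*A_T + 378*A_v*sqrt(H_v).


7.8*A_T = 3282.4
sqrt(H_v) = 1.3081
378*A_v*sqrt(H_v) = 3863.6
Q = 3282.4 + 3863.6 = 7146.0 kW

7146.0 kW


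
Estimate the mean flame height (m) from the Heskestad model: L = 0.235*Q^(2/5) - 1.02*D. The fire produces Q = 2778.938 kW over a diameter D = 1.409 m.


Q^(2/5) = 23.853
0.235 * Q^(2/5) = 5.6056
1.02 * D = 1.4372
L = 4.1684 m

4.1684 m


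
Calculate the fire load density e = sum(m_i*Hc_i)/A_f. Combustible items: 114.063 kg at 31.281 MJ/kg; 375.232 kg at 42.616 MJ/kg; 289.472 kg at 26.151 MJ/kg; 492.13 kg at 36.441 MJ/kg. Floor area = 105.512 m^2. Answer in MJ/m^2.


Total energy = 114.063*31.281 + 375.232*42.616 + 289.472*26.151 + 492.13*36.441
= 3568.005 + 15990.89 + 7569.982 + 17933.71
= 45062.58 MJ
e = 45062.58 / 105.512 = 427.08 MJ/m^2

427.08 MJ/m^2


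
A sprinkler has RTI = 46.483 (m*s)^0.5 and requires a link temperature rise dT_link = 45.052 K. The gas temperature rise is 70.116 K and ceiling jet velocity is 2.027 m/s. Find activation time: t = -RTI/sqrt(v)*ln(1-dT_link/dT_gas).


dT_link/dT_gas = 0.64254
ln(1 - 0.64254) = -1.0287
t = -46.483 / sqrt(2.027) * -1.0287 = 33.586 s

33.586 s


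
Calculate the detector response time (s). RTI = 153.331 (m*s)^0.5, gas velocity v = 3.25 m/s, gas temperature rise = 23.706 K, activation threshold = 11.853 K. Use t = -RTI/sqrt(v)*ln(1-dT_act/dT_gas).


dT_act/dT_gas = 0.5
ln(1 - 0.5) = -0.69315
t = -153.331 / sqrt(3.25) * -0.69315 = 58.954 s

58.954 s


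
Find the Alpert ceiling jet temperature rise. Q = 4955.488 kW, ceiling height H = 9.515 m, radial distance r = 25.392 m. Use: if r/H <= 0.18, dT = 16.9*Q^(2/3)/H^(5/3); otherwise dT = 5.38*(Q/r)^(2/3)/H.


r/H = 25.392 / 9.515 = 2.6686
r/H > 0.18, so dT = 5.38*(Q/r)^(2/3)/H
Q/r = 195.16
(Q/r)^(2/3) = 33.645
dT = 5.38 * 33.645 / 9.515 = 19.024 K

19.024 K


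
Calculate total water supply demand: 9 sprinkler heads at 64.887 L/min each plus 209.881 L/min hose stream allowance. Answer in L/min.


Sprinkler demand = 9 * 64.887 = 583.983 L/min
Total = 583.983 + 209.881 = 793.864 L/min

793.864 L/min


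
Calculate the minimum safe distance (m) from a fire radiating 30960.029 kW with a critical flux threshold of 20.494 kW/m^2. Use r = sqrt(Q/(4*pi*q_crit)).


4*pi*q_crit = 257.54
Q/(4*pi*q_crit) = 120.22
r = sqrt(120.22) = 10.964 m

10.964 m


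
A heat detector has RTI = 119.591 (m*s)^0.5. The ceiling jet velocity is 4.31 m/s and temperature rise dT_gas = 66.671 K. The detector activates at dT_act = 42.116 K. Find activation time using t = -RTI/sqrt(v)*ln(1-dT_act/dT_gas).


dT_act/dT_gas = 0.63170
ln(1 - 0.63170) = -0.99885
t = -119.591 / sqrt(4.31) * -0.99885 = 57.539 s

57.539 s


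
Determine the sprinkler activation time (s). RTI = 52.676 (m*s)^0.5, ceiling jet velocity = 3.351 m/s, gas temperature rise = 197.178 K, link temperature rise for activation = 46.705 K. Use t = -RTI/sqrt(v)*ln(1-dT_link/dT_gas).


dT_link/dT_gas = 0.23687
ln(1 - 0.23687) = -0.27032
t = -52.676 / sqrt(3.351) * -0.27032 = 7.7787 s

7.7787 s


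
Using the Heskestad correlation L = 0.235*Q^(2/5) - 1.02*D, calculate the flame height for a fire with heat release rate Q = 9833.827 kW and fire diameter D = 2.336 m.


Q^(2/5) = 39.545
0.235 * Q^(2/5) = 9.2930
1.02 * D = 2.3827
L = 6.9103 m

6.9103 m


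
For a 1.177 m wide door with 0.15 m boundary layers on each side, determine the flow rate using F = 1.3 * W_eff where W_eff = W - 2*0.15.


W_eff = 1.177 - 0.30 = 0.877 m
F = 1.3 * 0.877 = 1.1401 persons/s

1.1401 persons/s


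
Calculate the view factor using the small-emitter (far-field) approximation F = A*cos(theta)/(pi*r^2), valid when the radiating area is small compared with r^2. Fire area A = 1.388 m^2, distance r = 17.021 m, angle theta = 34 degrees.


cos(34 deg) = 0.82904
pi*r^2 = 910.16
F = 1.388 * 0.82904 / 910.16 = 0.0012643

0.0012643


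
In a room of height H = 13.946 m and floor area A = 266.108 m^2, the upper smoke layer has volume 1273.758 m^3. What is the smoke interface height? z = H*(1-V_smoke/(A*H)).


V/(A*H) = 0.34323
1 - 0.34323 = 0.65677
z = 13.946 * 0.65677 = 9.1594 m

9.1594 m


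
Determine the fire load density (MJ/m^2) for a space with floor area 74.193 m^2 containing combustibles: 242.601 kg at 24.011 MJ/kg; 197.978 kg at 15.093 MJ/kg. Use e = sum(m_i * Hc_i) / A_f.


Total energy = 242.601*24.011 + 197.978*15.093
= 5825.093 + 2988.082
= 8813.175 MJ
e = 8813.175 / 74.193 = 118.79 MJ/m^2

118.79 MJ/m^2


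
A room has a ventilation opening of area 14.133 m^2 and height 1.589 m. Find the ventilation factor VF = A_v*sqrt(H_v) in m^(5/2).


sqrt(H_v) = 1.2606
VF = 14.133 * 1.2606 = 17.815 m^(5/2)

17.815 m^(5/2)


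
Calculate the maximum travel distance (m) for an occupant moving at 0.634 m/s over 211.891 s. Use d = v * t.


d = 0.634 * 211.891 = 134.34 m

134.34 m


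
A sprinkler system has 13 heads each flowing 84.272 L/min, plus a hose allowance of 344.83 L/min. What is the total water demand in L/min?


Sprinkler demand = 13 * 84.272 = 1095.536 L/min
Total = 1095.536 + 344.83 = 1440.366 L/min

1440.366 L/min


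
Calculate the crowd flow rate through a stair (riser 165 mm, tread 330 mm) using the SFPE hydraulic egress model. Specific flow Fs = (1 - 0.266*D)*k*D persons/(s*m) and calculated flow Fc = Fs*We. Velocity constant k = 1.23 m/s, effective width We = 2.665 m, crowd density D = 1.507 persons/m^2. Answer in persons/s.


1 - 0.266*D = 1 - 0.266*1.507 = 0.59914
Fs = 0.59914 * 1.23 * 1.507 = 1.1106 persons/(s*m)
Fc = 1.1106 * 2.665 = 2.9597 persons/s

2.9597 persons/s


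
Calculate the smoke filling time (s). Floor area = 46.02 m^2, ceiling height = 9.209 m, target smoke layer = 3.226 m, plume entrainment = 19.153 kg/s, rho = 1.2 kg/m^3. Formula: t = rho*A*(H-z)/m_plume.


H - z = 5.983 m
t = 1.2 * 46.02 * 5.983 / 19.153 = 17.251 s

17.251 s


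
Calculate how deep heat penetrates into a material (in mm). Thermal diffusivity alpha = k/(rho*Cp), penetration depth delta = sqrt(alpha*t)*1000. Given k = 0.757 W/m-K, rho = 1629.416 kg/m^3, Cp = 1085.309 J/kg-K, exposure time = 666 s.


alpha = 0.757 / (1629.416 * 1085.309) = 4.2807e-07 m^2/s
alpha * t = 0.00028509
delta = sqrt(0.00028509) * 1000 = 16.885 mm

16.885 mm


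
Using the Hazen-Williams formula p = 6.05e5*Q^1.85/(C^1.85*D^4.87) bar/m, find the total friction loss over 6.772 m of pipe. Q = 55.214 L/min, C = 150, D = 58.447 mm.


Q^1.85 = 1670.3
C^1.85 = 10611
D^4.87 = 4.0191e+08
p/m = 0.00023694 bar/m
p_total = 0.00023694 * 6.772 = 0.0016046 bar

0.0016046 bar


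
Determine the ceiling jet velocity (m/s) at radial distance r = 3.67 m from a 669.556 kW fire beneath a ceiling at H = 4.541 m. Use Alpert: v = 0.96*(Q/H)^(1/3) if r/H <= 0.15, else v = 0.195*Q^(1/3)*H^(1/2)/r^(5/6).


r/H = 3.67 / 4.541 = 0.80819
r/H > 0.15, so v = 0.195*Q^(1/3)*H^(1/2)/r^(5/6)
Q^(1/3) = 8.7484
H^(1/2) = 2.1310
r^(5/6) = 2.9550
v = 0.195 * 8.7484 * 2.1310 / 2.9550 = 1.2302 m/s

1.2302 m/s


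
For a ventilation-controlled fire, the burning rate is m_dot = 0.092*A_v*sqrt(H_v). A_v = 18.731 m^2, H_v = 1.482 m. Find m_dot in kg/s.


sqrt(H_v) = 1.2174
m_dot = 0.092 * 18.731 * 1.2174 = 2.0978 kg/s

2.0978 kg/s


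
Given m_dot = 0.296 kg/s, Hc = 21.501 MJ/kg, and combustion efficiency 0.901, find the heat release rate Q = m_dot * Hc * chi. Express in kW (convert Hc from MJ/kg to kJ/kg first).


Hc = 21.501 MJ/kg = 21.501 * 1000 kJ/kg = 21501 kJ/kg
Q = 0.296 kg/s * 21501 kJ/kg * 0.901 = 5734.2 kW

5734.2 kW


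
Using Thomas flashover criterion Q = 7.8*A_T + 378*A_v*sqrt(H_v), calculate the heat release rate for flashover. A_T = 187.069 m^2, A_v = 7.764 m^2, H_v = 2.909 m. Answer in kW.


7.8*A_T = 1459.1
sqrt(H_v) = 1.7056
378*A_v*sqrt(H_v) = 5005.5
Q = 1459.1 + 5005.5 = 6464.7 kW

6464.7 kW


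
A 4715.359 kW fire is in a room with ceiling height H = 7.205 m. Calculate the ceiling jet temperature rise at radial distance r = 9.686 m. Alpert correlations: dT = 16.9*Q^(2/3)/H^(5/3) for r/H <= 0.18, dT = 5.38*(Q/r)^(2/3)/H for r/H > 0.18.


r/H = 9.686 / 7.205 = 1.3443
r/H > 0.18, so dT = 5.38*(Q/r)^(2/3)/H
Q/r = 486.82
(Q/r)^(2/3) = 61.884
dT = 5.38 * 61.884 / 7.205 = 46.209 K

46.209 K


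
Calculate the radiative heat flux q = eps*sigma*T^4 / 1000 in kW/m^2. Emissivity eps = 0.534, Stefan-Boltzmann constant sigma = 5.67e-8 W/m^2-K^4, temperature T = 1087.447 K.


T^4 = 1.3984e+12
q = 0.534 * 5.67e-8 * 1.3984e+12 / 1000 = 42.341 kW/m^2

42.341 kW/m^2


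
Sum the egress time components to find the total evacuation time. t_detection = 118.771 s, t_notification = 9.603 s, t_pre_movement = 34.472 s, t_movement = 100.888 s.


Total = 118.771 + 9.603 + 34.472 + 100.888 = 263.734 s

263.734 s


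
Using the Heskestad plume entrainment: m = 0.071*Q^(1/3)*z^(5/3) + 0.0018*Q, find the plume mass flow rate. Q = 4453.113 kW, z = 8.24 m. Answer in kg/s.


Q^(1/3) = 16.452
z^(5/3) = 33.616
First term = 0.071 * 16.452 * 33.616 = 39.267
Second term = 0.0018 * 4453.113 = 8.0156
m = 47.282 kg/s

47.282 kg/s


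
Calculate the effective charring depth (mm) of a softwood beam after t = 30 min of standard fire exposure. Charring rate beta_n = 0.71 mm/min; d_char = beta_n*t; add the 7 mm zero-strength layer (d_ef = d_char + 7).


d_char = 0.71 * 30 = 21.3 mm
d_ef = 21.3 + 1.0*7 = 28.3 mm

28.3 mm


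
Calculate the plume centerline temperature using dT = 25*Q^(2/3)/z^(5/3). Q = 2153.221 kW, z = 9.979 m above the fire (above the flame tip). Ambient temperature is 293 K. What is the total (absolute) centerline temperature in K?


Q^(2/3) = 166.75
z^(5/3) = 46.254
dT = 25 * 166.75 / 46.254 = 90.127 K
T = 293 + 90.127 = 383.13 K

383.13 K


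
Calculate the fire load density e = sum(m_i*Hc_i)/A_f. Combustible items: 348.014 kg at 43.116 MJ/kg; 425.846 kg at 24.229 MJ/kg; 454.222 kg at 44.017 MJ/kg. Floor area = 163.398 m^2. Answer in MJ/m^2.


Total energy = 348.014*43.116 + 425.846*24.229 + 454.222*44.017
= 15004.97 + 10317.82 + 19993.49
= 45316.28 MJ
e = 45316.28 / 163.398 = 277.34 MJ/m^2

277.34 MJ/m^2


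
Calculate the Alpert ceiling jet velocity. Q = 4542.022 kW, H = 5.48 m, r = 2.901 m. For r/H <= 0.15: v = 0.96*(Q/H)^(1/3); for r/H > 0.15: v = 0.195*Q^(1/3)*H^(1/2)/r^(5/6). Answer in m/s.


r/H = 2.901 / 5.48 = 0.52938
r/H > 0.15, so v = 0.195*Q^(1/3)*H^(1/2)/r^(5/6)
Q^(1/3) = 16.561
H^(1/2) = 2.3409
r^(5/6) = 2.4292
v = 0.195 * 16.561 * 2.3409 / 2.4292 = 3.1121 m/s

3.1121 m/s


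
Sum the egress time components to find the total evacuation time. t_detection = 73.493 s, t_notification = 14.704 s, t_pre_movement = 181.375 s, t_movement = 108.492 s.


Total = 73.493 + 14.704 + 181.375 + 108.492 = 378.064 s

378.064 s


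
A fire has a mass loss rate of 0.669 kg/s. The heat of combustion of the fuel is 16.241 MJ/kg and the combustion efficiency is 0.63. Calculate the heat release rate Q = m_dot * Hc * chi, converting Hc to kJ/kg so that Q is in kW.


Hc = 16.241 MJ/kg = 16.241 * 1000 kJ/kg = 16241 kJ/kg
Q = 0.669 kg/s * 16241 kJ/kg * 0.63 = 6845.1 kW

6845.1 kW


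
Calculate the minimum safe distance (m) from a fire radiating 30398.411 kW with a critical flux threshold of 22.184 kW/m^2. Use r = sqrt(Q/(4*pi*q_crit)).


4*pi*q_crit = 278.77
Q/(4*pi*q_crit) = 109.04
r = sqrt(109.04) = 10.442 m

10.442 m


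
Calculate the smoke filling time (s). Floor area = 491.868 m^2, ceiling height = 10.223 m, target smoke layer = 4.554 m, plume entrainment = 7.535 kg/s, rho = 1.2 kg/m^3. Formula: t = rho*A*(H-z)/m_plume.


H - z = 5.669 m
t = 1.2 * 491.868 * 5.669 / 7.535 = 444.07 s

444.07 s


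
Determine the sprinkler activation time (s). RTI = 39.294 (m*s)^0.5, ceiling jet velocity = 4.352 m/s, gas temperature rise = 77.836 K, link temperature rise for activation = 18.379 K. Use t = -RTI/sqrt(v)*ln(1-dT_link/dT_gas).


dT_link/dT_gas = 0.23612
ln(1 - 0.23612) = -0.26935
t = -39.294 / sqrt(4.352) * -0.26935 = 5.0734 s

5.0734 s


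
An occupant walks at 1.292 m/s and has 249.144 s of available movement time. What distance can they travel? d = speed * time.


d = 1.292 * 249.144 = 321.89 m

321.89 m


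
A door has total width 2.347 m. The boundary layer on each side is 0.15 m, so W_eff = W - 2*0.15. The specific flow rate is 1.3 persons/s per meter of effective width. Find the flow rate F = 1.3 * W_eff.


W_eff = 2.347 - 0.30 = 2.047 m
F = 1.3 * 2.047 = 2.6611 persons/s

2.6611 persons/s


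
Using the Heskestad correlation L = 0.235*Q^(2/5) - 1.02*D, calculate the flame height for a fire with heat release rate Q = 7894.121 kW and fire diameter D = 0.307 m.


Q^(2/5) = 36.218
0.235 * Q^(2/5) = 8.5112
1.02 * D = 0.31314
L = 8.1980 m

8.1980 m


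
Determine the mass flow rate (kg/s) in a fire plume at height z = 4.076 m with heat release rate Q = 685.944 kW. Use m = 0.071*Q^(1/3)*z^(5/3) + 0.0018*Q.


Q^(1/3) = 8.8192
z^(5/3) = 10.401
First term = 0.071 * 8.8192 * 10.401 = 6.5125
Second term = 0.0018 * 685.944 = 1.2347
m = 7.7472 kg/s

7.7472 kg/s


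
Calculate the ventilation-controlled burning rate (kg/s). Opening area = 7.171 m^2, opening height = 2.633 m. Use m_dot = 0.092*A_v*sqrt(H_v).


sqrt(H_v) = 1.6227
m_dot = 0.092 * 7.171 * 1.6227 = 1.0705 kg/s

1.0705 kg/s


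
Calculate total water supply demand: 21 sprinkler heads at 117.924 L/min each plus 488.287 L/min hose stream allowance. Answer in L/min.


Sprinkler demand = 21 * 117.924 = 2476.404 L/min
Total = 2476.404 + 488.287 = 2964.691 L/min

2964.691 L/min


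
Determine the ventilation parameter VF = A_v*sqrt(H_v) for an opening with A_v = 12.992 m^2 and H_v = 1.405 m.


sqrt(H_v) = 1.1853
VF = 12.992 * 1.1853 = 15.400 m^(5/2)

15.400 m^(5/2)


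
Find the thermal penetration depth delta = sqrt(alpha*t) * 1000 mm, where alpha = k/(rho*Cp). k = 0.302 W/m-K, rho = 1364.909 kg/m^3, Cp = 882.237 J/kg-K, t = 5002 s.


alpha = 0.302 / (1364.909 * 882.237) = 2.5079e-07 m^2/s
alpha * t = 0.0012545
delta = sqrt(0.0012545) * 1000 = 35.419 mm

35.419 mm
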